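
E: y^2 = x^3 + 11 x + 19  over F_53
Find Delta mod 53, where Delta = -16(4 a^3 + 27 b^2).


4 a^3 + 27 b^2 = 4*11^3 + 27*19^2 = 5324 + 9747 = 15071
Delta = -16 * (15071) = -241136
Delta mod 53 = 14

Delta = 14 (mod 53)


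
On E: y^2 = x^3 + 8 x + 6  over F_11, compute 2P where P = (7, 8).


Doubling: s = (3 x1^2 + a) / (2 y1)
s = (3*7^2 + 8) / (2*8) mod 11 = 9
x3 = s^2 - 2 x1 mod 11 = 9^2 - 2*7 = 1
y3 = s (x1 - x3) - y1 mod 11 = 9 * (7 - 1) - 8 = 2

2P = (1, 2)


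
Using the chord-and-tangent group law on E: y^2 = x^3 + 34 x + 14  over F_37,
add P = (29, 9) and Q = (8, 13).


P != Q, so use the chord formula.
s = (y2 - y1) / (x2 - x1) = (4) / (16) mod 37 = 28
x3 = s^2 - x1 - x2 mod 37 = 28^2 - 29 - 8 = 7
y3 = s (x1 - x3) - y1 mod 37 = 28 * (29 - 7) - 9 = 15

P + Q = (7, 15)


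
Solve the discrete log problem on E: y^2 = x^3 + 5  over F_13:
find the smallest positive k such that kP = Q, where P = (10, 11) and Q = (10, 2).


Enumerate multiples of P until we hit Q = (10, 2):
  1P = (10, 11)
  2P = (2, 0)
  3P = (10, 2)
Match found at i = 3.

k = 3


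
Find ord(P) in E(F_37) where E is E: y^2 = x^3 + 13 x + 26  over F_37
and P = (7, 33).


Compute successive multiples of P until we hit O:
  1P = (7, 33)
  2P = (16, 36)
  3P = (10, 3)
  4P = (9, 24)
  5P = (32, 24)
  6P = (24, 19)
  7P = (15, 28)
  8P = (31, 19)
  ... (continuing to 31P)
  31P = O

ord(P) = 31


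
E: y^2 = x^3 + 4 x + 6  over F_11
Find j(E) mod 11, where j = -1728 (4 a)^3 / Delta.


Delta = -16(4 a^3 + 27 b^2) mod 11 = 9
-1728 * (4 a)^3 = -1728 * (4*4)^3 mod 11 = 7
j = 7 * 9^(-1) mod 11 = 2

j = 2 (mod 11)


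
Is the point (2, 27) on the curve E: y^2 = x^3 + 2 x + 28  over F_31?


Check whether y^2 = x^3 + 2 x + 28 (mod 31) for (x, y) = (2, 27).
LHS: y^2 = 27^2 mod 31 = 16
RHS: x^3 + 2 x + 28 = 2^3 + 2*2 + 28 mod 31 = 9
LHS != RHS

No, not on the curve


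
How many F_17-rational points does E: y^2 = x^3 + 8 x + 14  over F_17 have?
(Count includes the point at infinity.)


For each x in F_17, count y with y^2 = x^3 + 8 x + 14 mod 17:
  x = 2: RHS = 4, y in [2, 15]  -> 2 point(s)
  x = 4: RHS = 8, y in [5, 12]  -> 2 point(s)
  x = 5: RHS = 9, y in [3, 14]  -> 2 point(s)
  x = 9: RHS = 16, y in [4, 13]  -> 2 point(s)
  x = 12: RHS = 2, y in [6, 11]  -> 2 point(s)
Affine points: 10. Add the point at infinity: total = 11.

#E(F_17) = 11


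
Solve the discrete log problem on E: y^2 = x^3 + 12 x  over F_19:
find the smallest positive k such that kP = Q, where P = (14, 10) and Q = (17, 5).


Enumerate multiples of P until we hit Q = (17, 5):
  1P = (14, 10)
  2P = (17, 14)
  3P = (13, 4)
  4P = (9, 1)
  5P = (0, 0)
  6P = (9, 18)
  7P = (13, 15)
  8P = (17, 5)
Match found at i = 8.

k = 8


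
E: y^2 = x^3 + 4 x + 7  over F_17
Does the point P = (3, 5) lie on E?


Check whether y^2 = x^3 + 4 x + 7 (mod 17) for (x, y) = (3, 5).
LHS: y^2 = 5^2 mod 17 = 8
RHS: x^3 + 4 x + 7 = 3^3 + 4*3 + 7 mod 17 = 12
LHS != RHS

No, not on the curve


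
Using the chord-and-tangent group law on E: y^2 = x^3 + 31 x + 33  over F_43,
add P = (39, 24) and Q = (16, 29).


P != Q, so use the chord formula.
s = (y2 - y1) / (x2 - x1) = (5) / (20) mod 43 = 11
x3 = s^2 - x1 - x2 mod 43 = 11^2 - 39 - 16 = 23
y3 = s (x1 - x3) - y1 mod 43 = 11 * (39 - 23) - 24 = 23

P + Q = (23, 23)


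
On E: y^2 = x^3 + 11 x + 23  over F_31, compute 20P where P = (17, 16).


k = 20 = 10100_2 (binary, LSB first: 00101)
Double-and-add from P = (17, 16):
  bit 0 = 0: acc unchanged = O
  bit 1 = 0: acc unchanged = O
  bit 2 = 1: acc = O + (20, 20) = (20, 20)
  bit 3 = 0: acc unchanged = (20, 20)
  bit 4 = 1: acc = (20, 20) + (18, 15) = (7, 28)

20P = (7, 28)


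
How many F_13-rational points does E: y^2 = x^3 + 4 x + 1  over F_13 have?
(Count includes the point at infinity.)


For each x in F_13, count y with y^2 = x^3 + 4 x + 1 mod 13:
  x = 0: RHS = 1, y in [1, 12]  -> 2 point(s)
  x = 2: RHS = 4, y in [2, 11]  -> 2 point(s)
  x = 3: RHS = 1, y in [1, 12]  -> 2 point(s)
  x = 4: RHS = 3, y in [4, 9]  -> 2 point(s)
  x = 5: RHS = 3, y in [4, 9]  -> 2 point(s)
  x = 8: RHS = 12, y in [5, 8]  -> 2 point(s)
  x = 9: RHS = 12, y in [5, 8]  -> 2 point(s)
  x = 10: RHS = 1, y in [1, 12]  -> 2 point(s)
  x = 12: RHS = 9, y in [3, 10]  -> 2 point(s)
Affine points: 18. Add the point at infinity: total = 19.

#E(F_13) = 19


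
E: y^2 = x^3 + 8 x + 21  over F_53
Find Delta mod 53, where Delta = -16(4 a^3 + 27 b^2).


4 a^3 + 27 b^2 = 4*8^3 + 27*21^2 = 2048 + 11907 = 13955
Delta = -16 * (13955) = -223280
Delta mod 53 = 9

Delta = 9 (mod 53)


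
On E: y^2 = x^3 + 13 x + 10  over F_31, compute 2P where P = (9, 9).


Doubling: s = (3 x1^2 + a) / (2 y1)
s = (3*9^2 + 13) / (2*9) mod 31 = 28
x3 = s^2 - 2 x1 mod 31 = 28^2 - 2*9 = 22
y3 = s (x1 - x3) - y1 mod 31 = 28 * (9 - 22) - 9 = 30

2P = (22, 30)


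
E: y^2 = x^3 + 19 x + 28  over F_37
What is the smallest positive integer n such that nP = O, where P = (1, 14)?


Compute successive multiples of P until we hit O:
  1P = (1, 14)
  2P = (9, 22)
  3P = (28, 33)
  4P = (29, 17)
  5P = (3, 36)
  6P = (6, 5)
  7P = (14, 2)
  8P = (13, 17)
  ... (continuing to 23P)
  23P = O

ord(P) = 23


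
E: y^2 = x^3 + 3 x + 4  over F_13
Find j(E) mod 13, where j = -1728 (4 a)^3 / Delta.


Delta = -16(4 a^3 + 27 b^2) mod 13 = 5
-1728 * (4 a)^3 = -1728 * (4*3)^3 mod 13 = 12
j = 12 * 5^(-1) mod 13 = 5

j = 5 (mod 13)


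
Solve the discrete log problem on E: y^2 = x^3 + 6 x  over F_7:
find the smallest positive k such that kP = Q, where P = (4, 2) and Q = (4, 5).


Enumerate multiples of P until we hit Q = (4, 5):
  1P = (4, 2)
  2P = (1, 0)
  3P = (4, 5)
Match found at i = 3.

k = 3


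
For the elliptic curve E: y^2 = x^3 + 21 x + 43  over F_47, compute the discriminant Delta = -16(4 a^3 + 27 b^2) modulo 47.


4 a^3 + 27 b^2 = 4*21^3 + 27*43^2 = 37044 + 49923 = 86967
Delta = -16 * (86967) = -1391472
Delta mod 47 = 10

Delta = 10 (mod 47)


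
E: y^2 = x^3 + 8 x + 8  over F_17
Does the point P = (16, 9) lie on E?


Check whether y^2 = x^3 + 8 x + 8 (mod 17) for (x, y) = (16, 9).
LHS: y^2 = 9^2 mod 17 = 13
RHS: x^3 + 8 x + 8 = 16^3 + 8*16 + 8 mod 17 = 16
LHS != RHS

No, not on the curve


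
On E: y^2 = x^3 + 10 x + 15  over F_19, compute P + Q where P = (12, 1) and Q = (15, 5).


P != Q, so use the chord formula.
s = (y2 - y1) / (x2 - x1) = (4) / (3) mod 19 = 14
x3 = s^2 - x1 - x2 mod 19 = 14^2 - 12 - 15 = 17
y3 = s (x1 - x3) - y1 mod 19 = 14 * (12 - 17) - 1 = 5

P + Q = (17, 5)


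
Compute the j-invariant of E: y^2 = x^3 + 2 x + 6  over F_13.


Delta = -16(4 a^3 + 27 b^2) mod 13 = 4
-1728 * (4 a)^3 = -1728 * (4*2)^3 mod 13 = 5
j = 5 * 4^(-1) mod 13 = 11

j = 11 (mod 13)


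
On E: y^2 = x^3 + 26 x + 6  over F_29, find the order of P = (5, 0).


Compute successive multiples of P until we hit O:
  1P = (5, 0)
  2P = O

ord(P) = 2


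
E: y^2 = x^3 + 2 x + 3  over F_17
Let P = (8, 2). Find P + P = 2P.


Doubling: s = (3 x1^2 + a) / (2 y1)
s = (3*8^2 + 2) / (2*2) mod 17 = 6
x3 = s^2 - 2 x1 mod 17 = 6^2 - 2*8 = 3
y3 = s (x1 - x3) - y1 mod 17 = 6 * (8 - 3) - 2 = 11

2P = (3, 11)


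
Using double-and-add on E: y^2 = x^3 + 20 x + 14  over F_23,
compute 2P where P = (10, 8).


k = 2 = 10_2 (binary, LSB first: 01)
Double-and-add from P = (10, 8):
  bit 0 = 0: acc unchanged = O
  bit 1 = 1: acc = O + (12, 21) = (12, 21)

2P = (12, 21)


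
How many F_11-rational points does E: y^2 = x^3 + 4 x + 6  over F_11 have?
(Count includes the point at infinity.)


For each x in F_11, count y with y^2 = x^3 + 4 x + 6 mod 11:
  x = 1: RHS = 0, y in [0]  -> 1 point(s)
  x = 2: RHS = 0, y in [0]  -> 1 point(s)
  x = 3: RHS = 1, y in [1, 10]  -> 2 point(s)
  x = 4: RHS = 9, y in [3, 8]  -> 2 point(s)
  x = 6: RHS = 4, y in [2, 9]  -> 2 point(s)
  x = 7: RHS = 3, y in [5, 6]  -> 2 point(s)
  x = 8: RHS = 0, y in [0]  -> 1 point(s)
  x = 9: RHS = 1, y in [1, 10]  -> 2 point(s)
  x = 10: RHS = 1, y in [1, 10]  -> 2 point(s)
Affine points: 15. Add the point at infinity: total = 16.

#E(F_11) = 16


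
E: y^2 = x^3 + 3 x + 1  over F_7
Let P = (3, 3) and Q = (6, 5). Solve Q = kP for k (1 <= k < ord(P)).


Enumerate multiples of P until we hit Q = (6, 5):
  1P = (3, 3)
  2P = (5, 1)
  3P = (0, 1)
  4P = (6, 2)
  5P = (2, 6)
  6P = (4, 0)
  7P = (2, 1)
  8P = (6, 5)
Match found at i = 8.

k = 8


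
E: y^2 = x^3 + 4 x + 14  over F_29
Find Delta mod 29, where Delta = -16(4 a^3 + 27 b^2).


4 a^3 + 27 b^2 = 4*4^3 + 27*14^2 = 256 + 5292 = 5548
Delta = -16 * (5548) = -88768
Delta mod 29 = 1

Delta = 1 (mod 29)


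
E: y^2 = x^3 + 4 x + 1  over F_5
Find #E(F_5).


For each x in F_5, count y with y^2 = x^3 + 4 x + 1 mod 5:
  x = 0: RHS = 1, y in [1, 4]  -> 2 point(s)
  x = 1: RHS = 1, y in [1, 4]  -> 2 point(s)
  x = 3: RHS = 0, y in [0]  -> 1 point(s)
  x = 4: RHS = 1, y in [1, 4]  -> 2 point(s)
Affine points: 7. Add the point at infinity: total = 8.

#E(F_5) = 8


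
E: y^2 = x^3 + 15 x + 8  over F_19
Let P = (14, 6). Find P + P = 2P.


Doubling: s = (3 x1^2 + a) / (2 y1)
s = (3*14^2 + 15) / (2*6) mod 19 = 17
x3 = s^2 - 2 x1 mod 19 = 17^2 - 2*14 = 14
y3 = s (x1 - x3) - y1 mod 19 = 17 * (14 - 14) - 6 = 13

2P = (14, 13)


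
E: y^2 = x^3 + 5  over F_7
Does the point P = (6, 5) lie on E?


Check whether y^2 = x^3 + 0 x + 5 (mod 7) for (x, y) = (6, 5).
LHS: y^2 = 5^2 mod 7 = 4
RHS: x^3 + 0 x + 5 = 6^3 + 0*6 + 5 mod 7 = 4
LHS = RHS

Yes, on the curve


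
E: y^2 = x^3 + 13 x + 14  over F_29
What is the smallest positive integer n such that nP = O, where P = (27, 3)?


Compute successive multiples of P until we hit O:
  1P = (27, 3)
  2P = (27, 26)
  3P = O

ord(P) = 3


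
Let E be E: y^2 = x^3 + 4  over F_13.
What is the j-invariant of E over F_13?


Delta = -16(4 a^3 + 27 b^2) mod 13 = 4
-1728 * (4 a)^3 = -1728 * (4*0)^3 mod 13 = 0
j = 0 * 4^(-1) mod 13 = 0

j = 0 (mod 13)


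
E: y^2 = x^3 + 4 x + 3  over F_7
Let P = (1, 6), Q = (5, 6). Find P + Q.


P != Q, so use the chord formula.
s = (y2 - y1) / (x2 - x1) = (0) / (4) mod 7 = 0
x3 = s^2 - x1 - x2 mod 7 = 0^2 - 1 - 5 = 1
y3 = s (x1 - x3) - y1 mod 7 = 0 * (1 - 1) - 6 = 1

P + Q = (1, 1)


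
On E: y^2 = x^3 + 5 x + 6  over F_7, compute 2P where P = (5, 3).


k = 2 = 10_2 (binary, LSB first: 01)
Double-and-add from P = (5, 3):
  bit 0 = 0: acc unchanged = O
  bit 1 = 1: acc = O + (6, 0) = (6, 0)

2P = (6, 0)


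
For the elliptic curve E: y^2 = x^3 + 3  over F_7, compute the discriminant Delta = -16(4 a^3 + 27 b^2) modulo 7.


4 a^3 + 27 b^2 = 4*0^3 + 27*3^2 = 0 + 243 = 243
Delta = -16 * (243) = -3888
Delta mod 7 = 4

Delta = 4 (mod 7)


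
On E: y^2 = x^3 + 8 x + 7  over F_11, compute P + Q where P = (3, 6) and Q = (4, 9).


P != Q, so use the chord formula.
s = (y2 - y1) / (x2 - x1) = (3) / (1) mod 11 = 3
x3 = s^2 - x1 - x2 mod 11 = 3^2 - 3 - 4 = 2
y3 = s (x1 - x3) - y1 mod 11 = 3 * (3 - 2) - 6 = 8

P + Q = (2, 8)


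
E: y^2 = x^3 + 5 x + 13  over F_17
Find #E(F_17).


For each x in F_17, count y with y^2 = x^3 + 5 x + 13 mod 17:
  x = 0: RHS = 13, y in [8, 9]  -> 2 point(s)
  x = 1: RHS = 2, y in [6, 11]  -> 2 point(s)
  x = 3: RHS = 4, y in [2, 15]  -> 2 point(s)
  x = 6: RHS = 4, y in [2, 15]  -> 2 point(s)
  x = 7: RHS = 0, y in [0]  -> 1 point(s)
  x = 8: RHS = 4, y in [2, 15]  -> 2 point(s)
  x = 10: RHS = 9, y in [3, 14]  -> 2 point(s)
  x = 12: RHS = 16, y in [4, 13]  -> 2 point(s)
Affine points: 15. Add the point at infinity: total = 16.

#E(F_17) = 16


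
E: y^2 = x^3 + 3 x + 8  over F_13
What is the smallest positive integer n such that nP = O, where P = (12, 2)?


Compute successive multiples of P until we hit O:
  1P = (12, 2)
  2P = (1, 8)
  3P = (9, 7)
  4P = (2, 3)
  5P = (2, 10)
  6P = (9, 6)
  7P = (1, 5)
  8P = (12, 11)
  ... (continuing to 9P)
  9P = O

ord(P) = 9


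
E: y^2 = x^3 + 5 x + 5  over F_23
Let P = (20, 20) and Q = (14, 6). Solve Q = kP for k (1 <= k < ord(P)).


Enumerate multiples of P until we hit Q = (14, 6):
  1P = (20, 20)
  2P = (14, 17)
  3P = (18, 4)
  4P = (3, 1)
  5P = (3, 22)
  6P = (18, 19)
  7P = (14, 6)
Match found at i = 7.

k = 7


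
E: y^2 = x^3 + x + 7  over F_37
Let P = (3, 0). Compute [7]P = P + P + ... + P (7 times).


k = 7 = 111_2 (binary, LSB first: 111)
Double-and-add from P = (3, 0):
  bit 0 = 1: acc = O + (3, 0) = (3, 0)
  bit 1 = 1: acc = (3, 0) + O = (3, 0)
  bit 2 = 1: acc = (3, 0) + O = (3, 0)

7P = (3, 0)


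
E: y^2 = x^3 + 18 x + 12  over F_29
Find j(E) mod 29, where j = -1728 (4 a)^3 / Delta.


Delta = -16(4 a^3 + 27 b^2) mod 29 = 8
-1728 * (4 a)^3 = -1728 * (4*18)^3 mod 29 = 13
j = 13 * 8^(-1) mod 29 = 27

j = 27 (mod 29)


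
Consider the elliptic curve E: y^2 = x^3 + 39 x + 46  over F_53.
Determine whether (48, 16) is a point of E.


Check whether y^2 = x^3 + 39 x + 46 (mod 53) for (x, y) = (48, 16).
LHS: y^2 = 16^2 mod 53 = 44
RHS: x^3 + 39 x + 46 = 48^3 + 39*48 + 46 mod 53 = 44
LHS = RHS

Yes, on the curve


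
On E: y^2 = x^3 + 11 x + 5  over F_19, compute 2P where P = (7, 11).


Doubling: s = (3 x1^2 + a) / (2 y1)
s = (3*7^2 + 11) / (2*11) mod 19 = 2
x3 = s^2 - 2 x1 mod 19 = 2^2 - 2*7 = 9
y3 = s (x1 - x3) - y1 mod 19 = 2 * (7 - 9) - 11 = 4

2P = (9, 4)


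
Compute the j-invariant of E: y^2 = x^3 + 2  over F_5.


Delta = -16(4 a^3 + 27 b^2) mod 5 = 2
-1728 * (4 a)^3 = -1728 * (4*0)^3 mod 5 = 0
j = 0 * 2^(-1) mod 5 = 0

j = 0 (mod 5)


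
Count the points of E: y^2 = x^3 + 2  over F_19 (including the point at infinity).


For each x in F_19, count y with y^2 = x^3 + 0 x + 2 mod 19:
  x = 4: RHS = 9, y in [3, 16]  -> 2 point(s)
  x = 6: RHS = 9, y in [3, 16]  -> 2 point(s)
  x = 8: RHS = 1, y in [1, 18]  -> 2 point(s)
  x = 9: RHS = 9, y in [3, 16]  -> 2 point(s)
  x = 12: RHS = 1, y in [1, 18]  -> 2 point(s)
  x = 18: RHS = 1, y in [1, 18]  -> 2 point(s)
Affine points: 12. Add the point at infinity: total = 13.

#E(F_19) = 13


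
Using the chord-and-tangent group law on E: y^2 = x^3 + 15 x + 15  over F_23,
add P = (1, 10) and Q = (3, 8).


P != Q, so use the chord formula.
s = (y2 - y1) / (x2 - x1) = (21) / (2) mod 23 = 22
x3 = s^2 - x1 - x2 mod 23 = 22^2 - 1 - 3 = 20
y3 = s (x1 - x3) - y1 mod 23 = 22 * (1 - 20) - 10 = 9

P + Q = (20, 9)


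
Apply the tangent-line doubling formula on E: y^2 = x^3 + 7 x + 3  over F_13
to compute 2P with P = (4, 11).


Doubling: s = (3 x1^2 + a) / (2 y1)
s = (3*4^2 + 7) / (2*11) mod 13 = 9
x3 = s^2 - 2 x1 mod 13 = 9^2 - 2*4 = 8
y3 = s (x1 - x3) - y1 mod 13 = 9 * (4 - 8) - 11 = 5

2P = (8, 5)


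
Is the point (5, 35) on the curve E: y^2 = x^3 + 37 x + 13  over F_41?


Check whether y^2 = x^3 + 37 x + 13 (mod 41) for (x, y) = (5, 35).
LHS: y^2 = 35^2 mod 41 = 36
RHS: x^3 + 37 x + 13 = 5^3 + 37*5 + 13 mod 41 = 36
LHS = RHS

Yes, on the curve


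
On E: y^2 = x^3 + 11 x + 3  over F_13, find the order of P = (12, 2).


Compute successive multiples of P until we hit O:
  1P = (12, 2)
  2P = (11, 8)
  3P = (0, 4)
  4P = (5, 12)
  5P = (6, 8)
  6P = (9, 8)
  7P = (9, 5)
  8P = (6, 5)
  ... (continuing to 13P)
  13P = O

ord(P) = 13


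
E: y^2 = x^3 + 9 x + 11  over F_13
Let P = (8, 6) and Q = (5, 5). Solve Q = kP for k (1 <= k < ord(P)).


Enumerate multiples of P until we hit Q = (5, 5):
  1P = (8, 6)
  2P = (7, 1)
  3P = (10, 10)
  4P = (12, 12)
  5P = (5, 5)
Match found at i = 5.

k = 5


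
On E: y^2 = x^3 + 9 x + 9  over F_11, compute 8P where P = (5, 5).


k = 8 = 1000_2 (binary, LSB first: 0001)
Double-and-add from P = (5, 5):
  bit 0 = 0: acc unchanged = O
  bit 1 = 0: acc unchanged = O
  bit 2 = 0: acc unchanged = O
  bit 3 = 1: acc = O + (5, 6) = (5, 6)

8P = (5, 6)


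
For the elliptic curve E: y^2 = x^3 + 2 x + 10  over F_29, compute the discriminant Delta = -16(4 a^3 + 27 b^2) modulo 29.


4 a^3 + 27 b^2 = 4*2^3 + 27*10^2 = 32 + 2700 = 2732
Delta = -16 * (2732) = -43712
Delta mod 29 = 20

Delta = 20 (mod 29)


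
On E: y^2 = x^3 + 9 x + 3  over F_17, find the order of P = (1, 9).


Compute successive multiples of P until we hit O:
  1P = (1, 9)
  2P = (6, 16)
  3P = (14, 0)
  4P = (6, 1)
  5P = (1, 8)
  6P = O

ord(P) = 6


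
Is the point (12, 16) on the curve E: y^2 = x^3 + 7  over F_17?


Check whether y^2 = x^3 + 0 x + 7 (mod 17) for (x, y) = (12, 16).
LHS: y^2 = 16^2 mod 17 = 1
RHS: x^3 + 0 x + 7 = 12^3 + 0*12 + 7 mod 17 = 1
LHS = RHS

Yes, on the curve


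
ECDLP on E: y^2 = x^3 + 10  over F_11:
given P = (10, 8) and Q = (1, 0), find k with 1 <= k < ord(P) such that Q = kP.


Enumerate multiples of P until we hit Q = (1, 0):
  1P = (10, 8)
  2P = (5, 6)
  3P = (1, 0)
Match found at i = 3.

k = 3


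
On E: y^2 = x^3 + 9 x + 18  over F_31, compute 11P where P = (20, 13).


k = 11 = 1011_2 (binary, LSB first: 1101)
Double-and-add from P = (20, 13):
  bit 0 = 1: acc = O + (20, 13) = (20, 13)
  bit 1 = 1: acc = (20, 13) + (22, 18) = (3, 14)
  bit 2 = 0: acc unchanged = (3, 14)
  bit 3 = 1: acc = (3, 14) + (4, 5) = (12, 5)

11P = (12, 5)


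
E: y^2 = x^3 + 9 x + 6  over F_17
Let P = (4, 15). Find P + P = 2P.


Doubling: s = (3 x1^2 + a) / (2 y1)
s = (3*4^2 + 9) / (2*15) mod 17 = 7
x3 = s^2 - 2 x1 mod 17 = 7^2 - 2*4 = 7
y3 = s (x1 - x3) - y1 mod 17 = 7 * (4 - 7) - 15 = 15

2P = (7, 15)


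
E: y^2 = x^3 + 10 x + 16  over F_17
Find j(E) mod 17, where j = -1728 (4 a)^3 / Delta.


Delta = -16(4 a^3 + 27 b^2) mod 17 = 15
-1728 * (4 a)^3 = -1728 * (4*10)^3 mod 17 = 4
j = 4 * 15^(-1) mod 17 = 15

j = 15 (mod 17)


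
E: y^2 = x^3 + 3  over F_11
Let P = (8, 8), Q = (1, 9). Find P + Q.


P != Q, so use the chord formula.
s = (y2 - y1) / (x2 - x1) = (1) / (4) mod 11 = 3
x3 = s^2 - x1 - x2 mod 11 = 3^2 - 8 - 1 = 0
y3 = s (x1 - x3) - y1 mod 11 = 3 * (8 - 0) - 8 = 5

P + Q = (0, 5)


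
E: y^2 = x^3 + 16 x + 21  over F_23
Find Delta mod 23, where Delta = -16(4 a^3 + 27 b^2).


4 a^3 + 27 b^2 = 4*16^3 + 27*21^2 = 16384 + 11907 = 28291
Delta = -16 * (28291) = -452656
Delta mod 23 = 7

Delta = 7 (mod 23)


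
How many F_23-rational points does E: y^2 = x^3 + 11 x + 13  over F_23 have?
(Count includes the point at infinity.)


For each x in F_23, count y with y^2 = x^3 + 11 x + 13 mod 23:
  x = 0: RHS = 13, y in [6, 17]  -> 2 point(s)
  x = 1: RHS = 2, y in [5, 18]  -> 2 point(s)
  x = 3: RHS = 4, y in [2, 21]  -> 2 point(s)
  x = 4: RHS = 6, y in [11, 12]  -> 2 point(s)
  x = 5: RHS = 9, y in [3, 20]  -> 2 point(s)
  x = 9: RHS = 13, y in [6, 17]  -> 2 point(s)
  x = 11: RHS = 16, y in [4, 19]  -> 2 point(s)
  x = 14: RHS = 13, y in [6, 17]  -> 2 point(s)
  x = 21: RHS = 6, y in [11, 12]  -> 2 point(s)
  x = 22: RHS = 1, y in [1, 22]  -> 2 point(s)
Affine points: 20. Add the point at infinity: total = 21.

#E(F_23) = 21


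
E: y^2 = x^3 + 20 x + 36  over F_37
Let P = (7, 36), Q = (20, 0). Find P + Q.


P != Q, so use the chord formula.
s = (y2 - y1) / (x2 - x1) = (1) / (13) mod 37 = 20
x3 = s^2 - x1 - x2 mod 37 = 20^2 - 7 - 20 = 3
y3 = s (x1 - x3) - y1 mod 37 = 20 * (7 - 3) - 36 = 7

P + Q = (3, 7)


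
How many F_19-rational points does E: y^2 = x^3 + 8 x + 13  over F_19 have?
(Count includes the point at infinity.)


For each x in F_19, count y with y^2 = x^3 + 8 x + 13 mod 19:
  x = 3: RHS = 7, y in [8, 11]  -> 2 point(s)
  x = 5: RHS = 7, y in [8, 11]  -> 2 point(s)
  x = 6: RHS = 11, y in [7, 12]  -> 2 point(s)
  x = 8: RHS = 0, y in [0]  -> 1 point(s)
  x = 9: RHS = 16, y in [4, 15]  -> 2 point(s)
  x = 11: RHS = 7, y in [8, 11]  -> 2 point(s)
  x = 14: RHS = 0, y in [0]  -> 1 point(s)
  x = 16: RHS = 0, y in [0]  -> 1 point(s)
  x = 18: RHS = 4, y in [2, 17]  -> 2 point(s)
Affine points: 15. Add the point at infinity: total = 16.

#E(F_19) = 16


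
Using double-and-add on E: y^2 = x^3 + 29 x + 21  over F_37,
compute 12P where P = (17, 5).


k = 12 = 1100_2 (binary, LSB first: 0011)
Double-and-add from P = (17, 5):
  bit 0 = 0: acc unchanged = O
  bit 1 = 0: acc unchanged = O
  bit 2 = 1: acc = O + (36, 19) = (36, 19)
  bit 3 = 1: acc = (36, 19) + (27, 10) = (12, 5)

12P = (12, 5)


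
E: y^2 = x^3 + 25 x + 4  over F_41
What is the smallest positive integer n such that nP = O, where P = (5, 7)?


Compute successive multiples of P until we hit O:
  1P = (5, 7)
  2P = (36, 0)
  3P = (5, 34)
  4P = O

ord(P) = 4


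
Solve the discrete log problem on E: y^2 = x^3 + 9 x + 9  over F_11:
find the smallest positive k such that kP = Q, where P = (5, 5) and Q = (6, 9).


Enumerate multiples of P until we hit Q = (6, 9):
  1P = (5, 5)
  2P = (6, 2)
  3P = (9, 7)
  4P = (0, 3)
  5P = (0, 8)
  6P = (9, 4)
  7P = (6, 9)
Match found at i = 7.

k = 7


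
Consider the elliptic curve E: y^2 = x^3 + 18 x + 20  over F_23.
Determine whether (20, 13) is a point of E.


Check whether y^2 = x^3 + 18 x + 20 (mod 23) for (x, y) = (20, 13).
LHS: y^2 = 13^2 mod 23 = 8
RHS: x^3 + 18 x + 20 = 20^3 + 18*20 + 20 mod 23 = 8
LHS = RHS

Yes, on the curve


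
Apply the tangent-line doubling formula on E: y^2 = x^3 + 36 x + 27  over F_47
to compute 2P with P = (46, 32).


Doubling: s = (3 x1^2 + a) / (2 y1)
s = (3*46^2 + 36) / (2*32) mod 47 = 41
x3 = s^2 - 2 x1 mod 47 = 41^2 - 2*46 = 38
y3 = s (x1 - x3) - y1 mod 47 = 41 * (46 - 38) - 32 = 14

2P = (38, 14)


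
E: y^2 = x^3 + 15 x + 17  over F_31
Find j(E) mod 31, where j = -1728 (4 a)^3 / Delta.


Delta = -16(4 a^3 + 27 b^2) mod 31 = 28
-1728 * (4 a)^3 = -1728 * (4*15)^3 mod 31 = 29
j = 29 * 28^(-1) mod 31 = 11

j = 11 (mod 31)


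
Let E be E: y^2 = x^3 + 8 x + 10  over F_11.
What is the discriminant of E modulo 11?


4 a^3 + 27 b^2 = 4*8^3 + 27*10^2 = 2048 + 2700 = 4748
Delta = -16 * (4748) = -75968
Delta mod 11 = 9

Delta = 9 (mod 11)


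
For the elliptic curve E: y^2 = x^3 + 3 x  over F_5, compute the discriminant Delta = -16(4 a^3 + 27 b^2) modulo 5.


4 a^3 + 27 b^2 = 4*3^3 + 27*0^2 = 108 + 0 = 108
Delta = -16 * (108) = -1728
Delta mod 5 = 2

Delta = 2 (mod 5)


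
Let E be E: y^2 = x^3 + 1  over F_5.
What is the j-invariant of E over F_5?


Delta = -16(4 a^3 + 27 b^2) mod 5 = 3
-1728 * (4 a)^3 = -1728 * (4*0)^3 mod 5 = 0
j = 0 * 3^(-1) mod 5 = 0

j = 0 (mod 5)


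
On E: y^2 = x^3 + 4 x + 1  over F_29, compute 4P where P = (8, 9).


k = 4 = 100_2 (binary, LSB first: 001)
Double-and-add from P = (8, 9):
  bit 0 = 0: acc unchanged = O
  bit 1 = 0: acc unchanged = O
  bit 2 = 1: acc = O + (1, 8) = (1, 8)

4P = (1, 8)


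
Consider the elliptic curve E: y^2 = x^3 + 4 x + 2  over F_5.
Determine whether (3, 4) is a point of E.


Check whether y^2 = x^3 + 4 x + 2 (mod 5) for (x, y) = (3, 4).
LHS: y^2 = 4^2 mod 5 = 1
RHS: x^3 + 4 x + 2 = 3^3 + 4*3 + 2 mod 5 = 1
LHS = RHS

Yes, on the curve


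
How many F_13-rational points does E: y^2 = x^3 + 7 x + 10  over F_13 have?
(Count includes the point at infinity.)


For each x in F_13, count y with y^2 = x^3 + 7 x + 10 mod 13:
  x = 0: RHS = 10, y in [6, 7]  -> 2 point(s)
  x = 5: RHS = 1, y in [1, 12]  -> 2 point(s)
  x = 7: RHS = 12, y in [5, 8]  -> 2 point(s)
  x = 9: RHS = 9, y in [3, 10]  -> 2 point(s)
  x = 10: RHS = 1, y in [1, 12]  -> 2 point(s)
  x = 11: RHS = 1, y in [1, 12]  -> 2 point(s)
Affine points: 12. Add the point at infinity: total = 13.

#E(F_13) = 13


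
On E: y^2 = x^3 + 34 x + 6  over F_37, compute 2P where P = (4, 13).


Doubling: s = (3 x1^2 + a) / (2 y1)
s = (3*4^2 + 34) / (2*13) mod 37 = 6
x3 = s^2 - 2 x1 mod 37 = 6^2 - 2*4 = 28
y3 = s (x1 - x3) - y1 mod 37 = 6 * (4 - 28) - 13 = 28

2P = (28, 28)


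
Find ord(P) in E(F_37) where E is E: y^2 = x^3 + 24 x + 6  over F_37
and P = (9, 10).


Compute successive multiples of P until we hit O:
  1P = (9, 10)
  2P = (31, 33)
  3P = (13, 6)
  4P = (16, 34)
  5P = (23, 16)
  6P = (15, 35)
  7P = (17, 6)
  8P = (2, 5)
  ... (continuing to 31P)
  31P = O

ord(P) = 31


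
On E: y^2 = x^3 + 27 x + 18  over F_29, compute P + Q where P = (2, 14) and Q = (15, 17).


P != Q, so use the chord formula.
s = (y2 - y1) / (x2 - x1) = (3) / (13) mod 29 = 27
x3 = s^2 - x1 - x2 mod 29 = 27^2 - 2 - 15 = 16
y3 = s (x1 - x3) - y1 mod 29 = 27 * (2 - 16) - 14 = 14

P + Q = (16, 14)


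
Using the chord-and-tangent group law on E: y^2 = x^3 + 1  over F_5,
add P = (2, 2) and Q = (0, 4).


P != Q, so use the chord formula.
s = (y2 - y1) / (x2 - x1) = (2) / (3) mod 5 = 4
x3 = s^2 - x1 - x2 mod 5 = 4^2 - 2 - 0 = 4
y3 = s (x1 - x3) - y1 mod 5 = 4 * (2 - 4) - 2 = 0

P + Q = (4, 0)


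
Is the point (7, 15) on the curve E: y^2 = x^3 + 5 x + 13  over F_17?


Check whether y^2 = x^3 + 5 x + 13 (mod 17) for (x, y) = (7, 15).
LHS: y^2 = 15^2 mod 17 = 4
RHS: x^3 + 5 x + 13 = 7^3 + 5*7 + 13 mod 17 = 0
LHS != RHS

No, not on the curve


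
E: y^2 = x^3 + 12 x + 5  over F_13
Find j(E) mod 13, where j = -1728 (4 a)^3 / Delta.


Delta = -16(4 a^3 + 27 b^2) mod 13 = 2
-1728 * (4 a)^3 = -1728 * (4*12)^3 mod 13 = 1
j = 1 * 2^(-1) mod 13 = 7

j = 7 (mod 13)


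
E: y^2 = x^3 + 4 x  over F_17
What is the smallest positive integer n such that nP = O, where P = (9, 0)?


Compute successive multiples of P until we hit O:
  1P = (9, 0)
  2P = O

ord(P) = 2


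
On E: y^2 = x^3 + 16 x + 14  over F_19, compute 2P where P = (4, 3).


Doubling: s = (3 x1^2 + a) / (2 y1)
s = (3*4^2 + 16) / (2*3) mod 19 = 17
x3 = s^2 - 2 x1 mod 19 = 17^2 - 2*4 = 15
y3 = s (x1 - x3) - y1 mod 19 = 17 * (4 - 15) - 3 = 0

2P = (15, 0)


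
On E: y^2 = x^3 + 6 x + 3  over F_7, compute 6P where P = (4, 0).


k = 6 = 110_2 (binary, LSB first: 011)
Double-and-add from P = (4, 0):
  bit 0 = 0: acc unchanged = O
  bit 1 = 1: acc = O + O = O
  bit 2 = 1: acc = O + O = O

6P = O


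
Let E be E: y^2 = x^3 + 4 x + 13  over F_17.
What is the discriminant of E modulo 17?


4 a^3 + 27 b^2 = 4*4^3 + 27*13^2 = 256 + 4563 = 4819
Delta = -16 * (4819) = -77104
Delta mod 17 = 8

Delta = 8 (mod 17)


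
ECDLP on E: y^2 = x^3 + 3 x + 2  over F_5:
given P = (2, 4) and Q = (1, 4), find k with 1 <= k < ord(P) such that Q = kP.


Enumerate multiples of P until we hit Q = (1, 4):
  1P = (2, 4)
  2P = (1, 1)
  3P = (1, 4)
Match found at i = 3.

k = 3


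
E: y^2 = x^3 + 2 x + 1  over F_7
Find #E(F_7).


For each x in F_7, count y with y^2 = x^3 + 2 x + 1 mod 7:
  x = 0: RHS = 1, y in [1, 6]  -> 2 point(s)
  x = 1: RHS = 4, y in [2, 5]  -> 2 point(s)
Affine points: 4. Add the point at infinity: total = 5.

#E(F_7) = 5


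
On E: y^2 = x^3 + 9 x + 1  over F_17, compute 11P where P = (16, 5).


k = 11 = 1011_2 (binary, LSB first: 1101)
Double-and-add from P = (16, 5):
  bit 0 = 1: acc = O + (16, 5) = (16, 5)
  bit 1 = 1: acc = (16, 5) + (15, 3) = (7, 13)
  bit 2 = 0: acc unchanged = (7, 13)
  bit 3 = 1: acc = (7, 13) + (6, 4) = (0, 16)

11P = (0, 16)


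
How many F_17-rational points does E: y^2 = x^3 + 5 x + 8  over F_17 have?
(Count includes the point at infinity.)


For each x in F_17, count y with y^2 = x^3 + 5 x + 8 mod 17:
  x = 0: RHS = 8, y in [5, 12]  -> 2 point(s)
  x = 2: RHS = 9, y in [3, 14]  -> 2 point(s)
  x = 3: RHS = 16, y in [4, 13]  -> 2 point(s)
  x = 6: RHS = 16, y in [4, 13]  -> 2 point(s)
  x = 8: RHS = 16, y in [4, 13]  -> 2 point(s)
  x = 9: RHS = 0, y in [0]  -> 1 point(s)
  x = 10: RHS = 4, y in [2, 15]  -> 2 point(s)
  x = 11: RHS = 0, y in [0]  -> 1 point(s)
  x = 13: RHS = 9, y in [3, 14]  -> 2 point(s)
  x = 14: RHS = 0, y in [0]  -> 1 point(s)
  x = 16: RHS = 2, y in [6, 11]  -> 2 point(s)
Affine points: 19. Add the point at infinity: total = 20.

#E(F_17) = 20


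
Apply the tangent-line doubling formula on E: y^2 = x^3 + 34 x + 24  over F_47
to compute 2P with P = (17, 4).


Doubling: s = (3 x1^2 + a) / (2 y1)
s = (3*17^2 + 34) / (2*4) mod 47 = 1
x3 = s^2 - 2 x1 mod 47 = 1^2 - 2*17 = 14
y3 = s (x1 - x3) - y1 mod 47 = 1 * (17 - 14) - 4 = 46

2P = (14, 46)


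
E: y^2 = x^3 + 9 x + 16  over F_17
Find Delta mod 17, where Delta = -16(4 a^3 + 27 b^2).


4 a^3 + 27 b^2 = 4*9^3 + 27*16^2 = 2916 + 6912 = 9828
Delta = -16 * (9828) = -157248
Delta mod 17 = 2

Delta = 2 (mod 17)


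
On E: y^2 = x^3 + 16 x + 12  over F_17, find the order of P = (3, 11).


Compute successive multiples of P until we hit O:
  1P = (3, 11)
  2P = (2, 1)
  3P = (10, 4)
  4P = (5, 8)
  5P = (7, 12)
  6P = (6, 1)
  7P = (4, 15)
  8P = (9, 16)
  ... (continuing to 17P)
  17P = O

ord(P) = 17


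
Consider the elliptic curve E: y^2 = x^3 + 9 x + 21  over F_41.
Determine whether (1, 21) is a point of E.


Check whether y^2 = x^3 + 9 x + 21 (mod 41) for (x, y) = (1, 21).
LHS: y^2 = 21^2 mod 41 = 31
RHS: x^3 + 9 x + 21 = 1^3 + 9*1 + 21 mod 41 = 31
LHS = RHS

Yes, on the curve


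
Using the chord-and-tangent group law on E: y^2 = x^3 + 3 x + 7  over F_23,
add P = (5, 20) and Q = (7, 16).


P != Q, so use the chord formula.
s = (y2 - y1) / (x2 - x1) = (19) / (2) mod 23 = 21
x3 = s^2 - x1 - x2 mod 23 = 21^2 - 5 - 7 = 15
y3 = s (x1 - x3) - y1 mod 23 = 21 * (5 - 15) - 20 = 0

P + Q = (15, 0)


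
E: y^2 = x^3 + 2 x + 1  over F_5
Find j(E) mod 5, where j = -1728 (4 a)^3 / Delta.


Delta = -16(4 a^3 + 27 b^2) mod 5 = 1
-1728 * (4 a)^3 = -1728 * (4*2)^3 mod 5 = 4
j = 4 * 1^(-1) mod 5 = 4

j = 4 (mod 5)


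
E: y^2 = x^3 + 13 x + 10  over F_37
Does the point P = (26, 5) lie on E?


Check whether y^2 = x^3 + 13 x + 10 (mod 37) for (x, y) = (26, 5).
LHS: y^2 = 5^2 mod 37 = 25
RHS: x^3 + 13 x + 10 = 26^3 + 13*26 + 10 mod 37 = 16
LHS != RHS

No, not on the curve


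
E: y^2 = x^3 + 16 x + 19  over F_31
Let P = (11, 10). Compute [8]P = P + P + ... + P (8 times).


k = 8 = 1000_2 (binary, LSB first: 0001)
Double-and-add from P = (11, 10):
  bit 0 = 0: acc unchanged = O
  bit 1 = 0: acc unchanged = O
  bit 2 = 0: acc unchanged = O
  bit 3 = 1: acc = O + (20, 0) = (20, 0)

8P = (20, 0)


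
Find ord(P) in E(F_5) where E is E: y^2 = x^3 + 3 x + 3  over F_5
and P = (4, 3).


Compute successive multiples of P until we hit O:
  1P = (4, 3)
  2P = (3, 3)
  3P = (3, 2)
  4P = (4, 2)
  5P = O

ord(P) = 5


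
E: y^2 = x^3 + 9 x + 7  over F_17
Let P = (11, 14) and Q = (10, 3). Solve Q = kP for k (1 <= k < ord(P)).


Enumerate multiples of P until we hit Q = (10, 3):
  1P = (11, 14)
  2P = (14, 2)
  3P = (8, 8)
  4P = (2, 4)
  5P = (13, 14)
  6P = (10, 3)
Match found at i = 6.

k = 6


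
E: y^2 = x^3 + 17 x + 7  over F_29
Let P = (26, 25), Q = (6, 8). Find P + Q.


P != Q, so use the chord formula.
s = (y2 - y1) / (x2 - x1) = (12) / (9) mod 29 = 11
x3 = s^2 - x1 - x2 mod 29 = 11^2 - 26 - 6 = 2
y3 = s (x1 - x3) - y1 mod 29 = 11 * (26 - 2) - 25 = 7

P + Q = (2, 7)


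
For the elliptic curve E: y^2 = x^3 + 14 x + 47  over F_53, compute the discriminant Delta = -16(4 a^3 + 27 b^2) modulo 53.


4 a^3 + 27 b^2 = 4*14^3 + 27*47^2 = 10976 + 59643 = 70619
Delta = -16 * (70619) = -1129904
Delta mod 53 = 3

Delta = 3 (mod 53)


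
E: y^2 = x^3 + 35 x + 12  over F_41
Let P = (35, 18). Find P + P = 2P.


Doubling: s = (3 x1^2 + a) / (2 y1)
s = (3*35^2 + 35) / (2*18) mod 41 = 37
x3 = s^2 - 2 x1 mod 41 = 37^2 - 2*35 = 28
y3 = s (x1 - x3) - y1 mod 41 = 37 * (35 - 28) - 18 = 36

2P = (28, 36)


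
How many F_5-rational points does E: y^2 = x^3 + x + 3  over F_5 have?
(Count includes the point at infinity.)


For each x in F_5, count y with y^2 = x^3 + 1 x + 3 mod 5:
  x = 1: RHS = 0, y in [0]  -> 1 point(s)
  x = 4: RHS = 1, y in [1, 4]  -> 2 point(s)
Affine points: 3. Add the point at infinity: total = 4.

#E(F_5) = 4


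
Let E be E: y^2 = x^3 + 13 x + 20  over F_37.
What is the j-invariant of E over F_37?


Delta = -16(4 a^3 + 27 b^2) mod 37 = 19
-1728 * (4 a)^3 = -1728 * (4*13)^3 mod 37 = 14
j = 14 * 19^(-1) mod 37 = 28

j = 28 (mod 37)


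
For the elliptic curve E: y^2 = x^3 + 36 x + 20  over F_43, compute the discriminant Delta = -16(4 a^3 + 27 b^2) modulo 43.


4 a^3 + 27 b^2 = 4*36^3 + 27*20^2 = 186624 + 10800 = 197424
Delta = -16 * (197424) = -3158784
Delta mod 43 = 39

Delta = 39 (mod 43)


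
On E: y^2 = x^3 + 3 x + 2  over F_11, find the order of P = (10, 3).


Compute successive multiples of P until we hit O:
  1P = (10, 3)
  2P = (3, 4)
  3P = (7, 6)
  4P = (6, 4)
  5P = (4, 1)
  6P = (2, 7)
  7P = (2, 4)
  8P = (4, 10)
  ... (continuing to 13P)
  13P = O

ord(P) = 13


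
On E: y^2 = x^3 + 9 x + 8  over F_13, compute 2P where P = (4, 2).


Doubling: s = (3 x1^2 + a) / (2 y1)
s = (3*4^2 + 9) / (2*2) mod 13 = 11
x3 = s^2 - 2 x1 mod 13 = 11^2 - 2*4 = 9
y3 = s (x1 - x3) - y1 mod 13 = 11 * (4 - 9) - 2 = 8

2P = (9, 8)


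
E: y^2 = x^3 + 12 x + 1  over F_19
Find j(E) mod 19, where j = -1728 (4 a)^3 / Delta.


Delta = -16(4 a^3 + 27 b^2) mod 19 = 12
-1728 * (4 a)^3 = -1728 * (4*12)^3 mod 19 = 12
j = 12 * 12^(-1) mod 19 = 1

j = 1 (mod 19)


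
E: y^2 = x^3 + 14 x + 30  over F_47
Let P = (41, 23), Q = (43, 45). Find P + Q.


P != Q, so use the chord formula.
s = (y2 - y1) / (x2 - x1) = (22) / (2) mod 47 = 11
x3 = s^2 - x1 - x2 mod 47 = 11^2 - 41 - 43 = 37
y3 = s (x1 - x3) - y1 mod 47 = 11 * (41 - 37) - 23 = 21

P + Q = (37, 21)


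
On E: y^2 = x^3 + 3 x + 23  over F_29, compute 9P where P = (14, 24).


k = 9 = 1001_2 (binary, LSB first: 1001)
Double-and-add from P = (14, 24):
  bit 0 = 1: acc = O + (14, 24) = (14, 24)
  bit 1 = 0: acc unchanged = (14, 24)
  bit 2 = 0: acc unchanged = (14, 24)
  bit 3 = 1: acc = (14, 24) + (26, 25) = (17, 12)

9P = (17, 12)


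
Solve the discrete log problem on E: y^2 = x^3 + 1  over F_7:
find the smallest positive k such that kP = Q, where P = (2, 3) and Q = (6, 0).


Enumerate multiples of P until we hit Q = (6, 0):
  1P = (2, 3)
  2P = (0, 1)
  3P = (6, 0)
Match found at i = 3.

k = 3


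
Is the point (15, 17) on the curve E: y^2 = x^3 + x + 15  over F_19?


Check whether y^2 = x^3 + 1 x + 15 (mod 19) for (x, y) = (15, 17).
LHS: y^2 = 17^2 mod 19 = 4
RHS: x^3 + 1 x + 15 = 15^3 + 1*15 + 15 mod 19 = 4
LHS = RHS

Yes, on the curve


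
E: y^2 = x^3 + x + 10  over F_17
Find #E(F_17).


For each x in F_17, count y with y^2 = x^3 + 1 x + 10 mod 17:
  x = 5: RHS = 4, y in [2, 15]  -> 2 point(s)
  x = 9: RHS = 0, y in [0]  -> 1 point(s)
  x = 10: RHS = 0, y in [0]  -> 1 point(s)
  x = 11: RHS = 9, y in [3, 14]  -> 2 point(s)
  x = 12: RHS = 16, y in [4, 13]  -> 2 point(s)
  x = 15: RHS = 0, y in [0]  -> 1 point(s)
  x = 16: RHS = 8, y in [5, 12]  -> 2 point(s)
Affine points: 11. Add the point at infinity: total = 12.

#E(F_17) = 12


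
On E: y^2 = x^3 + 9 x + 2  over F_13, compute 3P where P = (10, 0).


k = 3 = 11_2 (binary, LSB first: 11)
Double-and-add from P = (10, 0):
  bit 0 = 1: acc = O + (10, 0) = (10, 0)
  bit 1 = 1: acc = (10, 0) + O = (10, 0)

3P = (10, 0)


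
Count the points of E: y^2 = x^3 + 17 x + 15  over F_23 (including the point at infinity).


For each x in F_23, count y with y^2 = x^3 + 17 x + 15 mod 23:
  x = 3: RHS = 1, y in [1, 22]  -> 2 point(s)
  x = 4: RHS = 9, y in [3, 20]  -> 2 point(s)
  x = 5: RHS = 18, y in [8, 15]  -> 2 point(s)
  x = 9: RHS = 0, y in [0]  -> 1 point(s)
  x = 10: RHS = 12, y in [9, 14]  -> 2 point(s)
  x = 13: RHS = 18, y in [8, 15]  -> 2 point(s)
  x = 16: RHS = 13, y in [6, 17]  -> 2 point(s)
  x = 18: RHS = 12, y in [9, 14]  -> 2 point(s)
  x = 20: RHS = 6, y in [11, 12]  -> 2 point(s)
Affine points: 17. Add the point at infinity: total = 18.

#E(F_23) = 18


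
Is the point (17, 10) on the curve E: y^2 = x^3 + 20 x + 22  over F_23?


Check whether y^2 = x^3 + 20 x + 22 (mod 23) for (x, y) = (17, 10).
LHS: y^2 = 10^2 mod 23 = 8
RHS: x^3 + 20 x + 22 = 17^3 + 20*17 + 22 mod 23 = 8
LHS = RHS

Yes, on the curve


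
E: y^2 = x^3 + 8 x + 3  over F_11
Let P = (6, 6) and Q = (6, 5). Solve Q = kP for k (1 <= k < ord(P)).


Enumerate multiples of P until we hit Q = (6, 5):
  1P = (6, 6)
  2P = (2, 7)
  3P = (1, 1)
  4P = (5, 6)
  5P = (0, 5)
  6P = (9, 10)
  7P = (10, 7)
  8P = (4, 0)
  9P = (10, 4)
  10P = (9, 1)
  11P = (0, 6)
  12P = (5, 5)
  13P = (1, 10)
  14P = (2, 4)
  15P = (6, 5)
Match found at i = 15.

k = 15


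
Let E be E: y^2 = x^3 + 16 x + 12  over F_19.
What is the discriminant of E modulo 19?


4 a^3 + 27 b^2 = 4*16^3 + 27*12^2 = 16384 + 3888 = 20272
Delta = -16 * (20272) = -324352
Delta mod 19 = 16

Delta = 16 (mod 19)


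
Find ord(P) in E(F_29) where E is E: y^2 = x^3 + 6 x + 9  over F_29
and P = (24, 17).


Compute successive multiples of P until we hit O:
  1P = (24, 17)
  2P = (1, 25)
  3P = (9, 3)
  4P = (26, 14)
  5P = (3, 24)
  6P = (15, 9)
  7P = (18, 27)
  8P = (22, 28)
  ... (continuing to 18P)
  18P = O

ord(P) = 18


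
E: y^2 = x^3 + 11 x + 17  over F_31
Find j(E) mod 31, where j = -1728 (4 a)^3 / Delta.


Delta = -16(4 a^3 + 27 b^2) mod 31 = 24
-1728 * (4 a)^3 = -1728 * (4*11)^3 mod 31 = 30
j = 30 * 24^(-1) mod 31 = 9

j = 9 (mod 31)


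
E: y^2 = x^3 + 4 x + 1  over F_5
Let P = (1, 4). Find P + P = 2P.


Doubling: s = (3 x1^2 + a) / (2 y1)
s = (3*1^2 + 4) / (2*4) mod 5 = 4
x3 = s^2 - 2 x1 mod 5 = 4^2 - 2*1 = 4
y3 = s (x1 - x3) - y1 mod 5 = 4 * (1 - 4) - 4 = 4

2P = (4, 4)


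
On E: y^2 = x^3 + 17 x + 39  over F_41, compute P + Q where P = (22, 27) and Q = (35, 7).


P != Q, so use the chord formula.
s = (y2 - y1) / (x2 - x1) = (21) / (13) mod 41 = 30
x3 = s^2 - x1 - x2 mod 41 = 30^2 - 22 - 35 = 23
y3 = s (x1 - x3) - y1 mod 41 = 30 * (22 - 23) - 27 = 25

P + Q = (23, 25)


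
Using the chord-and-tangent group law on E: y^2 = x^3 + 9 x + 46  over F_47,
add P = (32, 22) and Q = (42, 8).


P != Q, so use the chord formula.
s = (y2 - y1) / (x2 - x1) = (33) / (10) mod 47 = 8
x3 = s^2 - x1 - x2 mod 47 = 8^2 - 32 - 42 = 37
y3 = s (x1 - x3) - y1 mod 47 = 8 * (32 - 37) - 22 = 32

P + Q = (37, 32)


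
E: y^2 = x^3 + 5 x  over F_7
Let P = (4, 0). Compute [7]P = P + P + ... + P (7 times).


k = 7 = 111_2 (binary, LSB first: 111)
Double-and-add from P = (4, 0):
  bit 0 = 1: acc = O + (4, 0) = (4, 0)
  bit 1 = 1: acc = (4, 0) + O = (4, 0)
  bit 2 = 1: acc = (4, 0) + O = (4, 0)

7P = (4, 0)


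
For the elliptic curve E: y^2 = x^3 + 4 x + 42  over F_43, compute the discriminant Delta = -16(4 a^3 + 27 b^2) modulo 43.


4 a^3 + 27 b^2 = 4*4^3 + 27*42^2 = 256 + 47628 = 47884
Delta = -16 * (47884) = -766144
Delta mod 43 = 30

Delta = 30 (mod 43)


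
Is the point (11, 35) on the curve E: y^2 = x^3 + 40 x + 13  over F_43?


Check whether y^2 = x^3 + 40 x + 13 (mod 43) for (x, y) = (11, 35).
LHS: y^2 = 35^2 mod 43 = 21
RHS: x^3 + 40 x + 13 = 11^3 + 40*11 + 13 mod 43 = 21
LHS = RHS

Yes, on the curve


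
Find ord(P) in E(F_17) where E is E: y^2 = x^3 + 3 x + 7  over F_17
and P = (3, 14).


Compute successive multiples of P until we hit O:
  1P = (3, 14)
  2P = (2, 15)
  3P = (13, 13)
  4P = (9, 7)
  5P = (4, 7)
  6P = (8, 4)
  7P = (10, 0)
  8P = (8, 13)
  ... (continuing to 14P)
  14P = O

ord(P) = 14


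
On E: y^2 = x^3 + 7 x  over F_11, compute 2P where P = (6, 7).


Doubling: s = (3 x1^2 + a) / (2 y1)
s = (3*6^2 + 7) / (2*7) mod 11 = 9
x3 = s^2 - 2 x1 mod 11 = 9^2 - 2*6 = 3
y3 = s (x1 - x3) - y1 mod 11 = 9 * (6 - 3) - 7 = 9

2P = (3, 9)


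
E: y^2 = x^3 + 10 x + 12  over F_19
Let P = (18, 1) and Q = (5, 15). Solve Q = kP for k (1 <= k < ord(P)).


Enumerate multiples of P until we hit Q = (5, 15):
  1P = (18, 1)
  2P = (11, 16)
  3P = (7, 8)
  4P = (1, 2)
  5P = (5, 15)
Match found at i = 5.

k = 5


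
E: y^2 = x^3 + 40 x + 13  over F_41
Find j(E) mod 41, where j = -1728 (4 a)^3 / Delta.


Delta = -16(4 a^3 + 27 b^2) mod 41 = 36
-1728 * (4 a)^3 = -1728 * (4*40)^3 mod 41 = 15
j = 15 * 36^(-1) mod 41 = 38

j = 38 (mod 41)


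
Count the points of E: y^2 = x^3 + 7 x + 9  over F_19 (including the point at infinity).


For each x in F_19, count y with y^2 = x^3 + 7 x + 9 mod 19:
  x = 0: RHS = 9, y in [3, 16]  -> 2 point(s)
  x = 1: RHS = 17, y in [6, 13]  -> 2 point(s)
  x = 3: RHS = 0, y in [0]  -> 1 point(s)
  x = 4: RHS = 6, y in [5, 14]  -> 2 point(s)
  x = 5: RHS = 17, y in [6, 13]  -> 2 point(s)
  x = 6: RHS = 1, y in [1, 18]  -> 2 point(s)
  x = 8: RHS = 7, y in [8, 11]  -> 2 point(s)
  x = 11: RHS = 11, y in [7, 12]  -> 2 point(s)
  x = 12: RHS = 16, y in [4, 15]  -> 2 point(s)
  x = 13: RHS = 17, y in [6, 13]  -> 2 point(s)
  x = 14: RHS = 1, y in [1, 18]  -> 2 point(s)
  x = 17: RHS = 6, y in [5, 14]  -> 2 point(s)
  x = 18: RHS = 1, y in [1, 18]  -> 2 point(s)
Affine points: 25. Add the point at infinity: total = 26.

#E(F_19) = 26
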